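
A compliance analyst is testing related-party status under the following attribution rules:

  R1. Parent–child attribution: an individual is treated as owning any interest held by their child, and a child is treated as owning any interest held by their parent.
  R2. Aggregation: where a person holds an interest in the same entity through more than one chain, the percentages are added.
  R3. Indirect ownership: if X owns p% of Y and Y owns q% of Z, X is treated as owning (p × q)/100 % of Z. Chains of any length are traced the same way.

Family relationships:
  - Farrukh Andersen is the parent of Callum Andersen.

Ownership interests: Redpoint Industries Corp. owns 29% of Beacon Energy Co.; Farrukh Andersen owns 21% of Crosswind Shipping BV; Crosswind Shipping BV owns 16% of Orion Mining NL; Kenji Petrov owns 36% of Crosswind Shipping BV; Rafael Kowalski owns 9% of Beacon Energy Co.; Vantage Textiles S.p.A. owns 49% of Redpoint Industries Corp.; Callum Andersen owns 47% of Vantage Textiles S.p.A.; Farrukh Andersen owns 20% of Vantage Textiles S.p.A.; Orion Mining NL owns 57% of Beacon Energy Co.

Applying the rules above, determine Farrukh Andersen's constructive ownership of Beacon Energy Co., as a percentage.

By parent–child attribution (R1), Farrukh Andersen is treated as also owning Callum Andersen's interest in Vantage Textiles S.p.A, giving 20% + 47% = 67%.
Chain via Crosswind Shipping BV → Orion Mining NL (R3): 21% × 16% × 57% = 1.9152% of Beacon Energy Co.
Chain via Vantage Textiles S.p.A. → Redpoint Industries Corp. (R3): 67% × 49% × 29% = 9.5207% of Beacon Energy Co.
Aggregating (R2): 1.9152% + 9.5207% = 11.4359%.

11.4359%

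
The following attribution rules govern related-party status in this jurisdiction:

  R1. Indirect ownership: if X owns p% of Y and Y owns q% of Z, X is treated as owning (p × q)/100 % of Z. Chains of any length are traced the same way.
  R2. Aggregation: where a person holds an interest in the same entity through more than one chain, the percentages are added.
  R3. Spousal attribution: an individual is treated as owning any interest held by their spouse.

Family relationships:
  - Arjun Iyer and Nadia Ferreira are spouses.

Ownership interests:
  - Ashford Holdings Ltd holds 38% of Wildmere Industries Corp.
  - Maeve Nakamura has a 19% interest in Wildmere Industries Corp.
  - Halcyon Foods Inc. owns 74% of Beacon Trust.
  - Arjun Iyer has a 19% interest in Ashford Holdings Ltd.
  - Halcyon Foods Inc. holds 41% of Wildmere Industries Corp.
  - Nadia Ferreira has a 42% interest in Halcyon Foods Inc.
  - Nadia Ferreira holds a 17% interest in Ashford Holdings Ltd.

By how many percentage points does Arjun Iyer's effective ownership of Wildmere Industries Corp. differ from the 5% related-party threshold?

25.9

By spousal attribution (R3), Arjun Iyer is treated as also owning Nadia Ferreira's interest in Ashford Holdings Ltd, giving 19% + 17% = 36%.
By spousal attribution (R3), Arjun Iyer is treated as owning Nadia Ferreira's 42% interest in Halcyon Foods Inc.
Chain via Ashford Holdings Ltd (R1): 36% × 38% = 13.68% of Wildmere Industries Corp.
Chain via Halcyon Foods Inc. (R1): 42% × 41% = 17.22% of Wildmere Industries Corp.
Aggregating (R2): 13.68% + 17.22% = 30.9%.
30.9% exceeds the 5% threshold by 25.9 percentage points.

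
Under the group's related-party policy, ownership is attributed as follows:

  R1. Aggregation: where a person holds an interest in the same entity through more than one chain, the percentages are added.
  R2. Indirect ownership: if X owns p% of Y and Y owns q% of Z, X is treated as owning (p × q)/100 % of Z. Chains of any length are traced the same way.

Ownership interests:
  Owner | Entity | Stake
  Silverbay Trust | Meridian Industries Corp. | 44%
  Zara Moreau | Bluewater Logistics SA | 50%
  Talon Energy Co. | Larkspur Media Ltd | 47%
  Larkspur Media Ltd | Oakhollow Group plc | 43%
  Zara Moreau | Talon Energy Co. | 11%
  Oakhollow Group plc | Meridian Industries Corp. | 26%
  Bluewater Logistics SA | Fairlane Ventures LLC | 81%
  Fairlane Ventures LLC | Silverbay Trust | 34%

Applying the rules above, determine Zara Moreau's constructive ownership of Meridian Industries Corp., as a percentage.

6.636806%

Chain via Talon Energy Co. → Larkspur Media Ltd → Oakhollow Group plc (R2): 11% × 47% × 43% × 26% = 0.578006% of Meridian Industries Corp.
Chain via Bluewater Logistics SA → Fairlane Ventures LLC → Silverbay Trust (R2): 50% × 81% × 34% × 44% = 6.0588% of Meridian Industries Corp.
Aggregating (R1): 0.578006% + 6.0588% = 6.636806%.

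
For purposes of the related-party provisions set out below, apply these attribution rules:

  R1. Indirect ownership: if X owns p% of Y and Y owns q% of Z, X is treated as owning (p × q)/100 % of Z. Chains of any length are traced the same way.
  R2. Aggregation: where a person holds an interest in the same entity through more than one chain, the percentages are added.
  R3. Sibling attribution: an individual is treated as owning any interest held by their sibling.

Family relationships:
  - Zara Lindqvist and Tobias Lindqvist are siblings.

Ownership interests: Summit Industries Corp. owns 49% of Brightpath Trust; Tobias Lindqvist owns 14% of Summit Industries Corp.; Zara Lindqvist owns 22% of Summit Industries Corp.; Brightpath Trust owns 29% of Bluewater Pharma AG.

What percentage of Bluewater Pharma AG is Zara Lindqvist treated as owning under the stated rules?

5.1156%

By sibling attribution (R3), Zara Lindqvist is treated as also owning Tobias Lindqvist's interest in Summit Industries Corp, giving 22% + 14% = 36%.
Chain via Summit Industries Corp. → Brightpath Trust (R1): 36% × 49% × 29% = 5.1156% of Bluewater Pharma AG.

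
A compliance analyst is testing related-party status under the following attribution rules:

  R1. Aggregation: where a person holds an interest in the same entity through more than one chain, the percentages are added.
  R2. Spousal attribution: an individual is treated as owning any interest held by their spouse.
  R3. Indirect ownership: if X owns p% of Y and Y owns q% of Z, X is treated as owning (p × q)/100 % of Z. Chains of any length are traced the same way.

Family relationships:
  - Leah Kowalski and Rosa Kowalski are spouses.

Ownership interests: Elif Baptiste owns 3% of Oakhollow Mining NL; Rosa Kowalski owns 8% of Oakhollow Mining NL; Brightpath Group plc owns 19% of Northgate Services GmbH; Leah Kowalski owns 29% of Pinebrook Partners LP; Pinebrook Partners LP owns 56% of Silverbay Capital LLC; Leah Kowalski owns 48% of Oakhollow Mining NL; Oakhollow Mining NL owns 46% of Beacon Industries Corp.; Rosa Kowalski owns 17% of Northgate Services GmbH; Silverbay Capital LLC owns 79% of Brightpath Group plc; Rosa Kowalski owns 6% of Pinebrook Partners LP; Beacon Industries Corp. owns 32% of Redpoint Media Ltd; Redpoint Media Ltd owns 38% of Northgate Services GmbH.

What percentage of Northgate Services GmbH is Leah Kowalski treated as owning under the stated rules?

23.074376%

By spousal attribution (R2), Leah Kowalski is treated as also owning Rosa Kowalski's interest in Pinebrook Partners LP, giving 29% + 6% = 35%.
By spousal attribution (R2), Leah Kowalski is treated as also owning Rosa Kowalski's interest in Oakhollow Mining NL, giving 48% + 8% = 56%.
By spousal attribution (R2), Leah Kowalski is treated as owning Rosa Kowalski's 17% interest in Northgate Services GmbH.
Chain via Pinebrook Partners LP → Silverbay Capital LLC → Brightpath Group plc (R3): 35% × 56% × 79% × 19% = 2.94196% of Northgate Services GmbH.
Chain via Oakhollow Mining NL → Beacon Industries Corp. → Redpoint Media Ltd (R3): 56% × 46% × 32% × 38% = 3.132416% of Northgate Services GmbH.
Direct interest in Northgate Services GmbH: 17%.
Aggregating (R1): 2.94196% + 3.132416% + 17% = 23.074376%.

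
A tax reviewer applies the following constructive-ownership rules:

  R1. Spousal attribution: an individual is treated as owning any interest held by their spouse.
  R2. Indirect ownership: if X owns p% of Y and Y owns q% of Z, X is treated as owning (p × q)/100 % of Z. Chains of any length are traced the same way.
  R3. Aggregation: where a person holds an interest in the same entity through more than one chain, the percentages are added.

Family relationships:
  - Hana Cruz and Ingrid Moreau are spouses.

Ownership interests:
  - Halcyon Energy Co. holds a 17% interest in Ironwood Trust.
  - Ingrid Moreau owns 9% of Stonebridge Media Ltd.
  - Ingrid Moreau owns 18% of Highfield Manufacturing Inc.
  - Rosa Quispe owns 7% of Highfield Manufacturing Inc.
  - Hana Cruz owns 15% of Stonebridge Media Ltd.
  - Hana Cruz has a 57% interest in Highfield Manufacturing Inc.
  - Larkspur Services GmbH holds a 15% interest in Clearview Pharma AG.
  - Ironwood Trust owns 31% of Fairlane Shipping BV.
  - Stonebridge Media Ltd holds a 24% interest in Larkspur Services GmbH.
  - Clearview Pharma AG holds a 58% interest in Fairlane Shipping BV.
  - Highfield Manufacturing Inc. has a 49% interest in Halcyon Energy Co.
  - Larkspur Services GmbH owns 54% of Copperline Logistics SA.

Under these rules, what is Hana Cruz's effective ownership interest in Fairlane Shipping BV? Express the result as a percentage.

By spousal attribution (R1), Hana Cruz is treated as also owning Ingrid Moreau's interest in Highfield Manufacturing Inc, giving 57% + 18% = 75%.
By spousal attribution (R1), Hana Cruz is treated as also owning Ingrid Moreau's interest in Stonebridge Media Ltd, giving 15% + 9% = 24%.
Chain via Highfield Manufacturing Inc. → Halcyon Energy Co. → Ironwood Trust (R2): 75% × 49% × 17% × 31% = 1.936725% of Fairlane Shipping BV.
Chain via Stonebridge Media Ltd → Larkspur Services GmbH → Clearview Pharma AG (R2): 24% × 24% × 15% × 58% = 0.50112% of Fairlane Shipping BV.
Aggregating (R3): 1.936725% + 0.50112% = 2.437845%.

2.437845%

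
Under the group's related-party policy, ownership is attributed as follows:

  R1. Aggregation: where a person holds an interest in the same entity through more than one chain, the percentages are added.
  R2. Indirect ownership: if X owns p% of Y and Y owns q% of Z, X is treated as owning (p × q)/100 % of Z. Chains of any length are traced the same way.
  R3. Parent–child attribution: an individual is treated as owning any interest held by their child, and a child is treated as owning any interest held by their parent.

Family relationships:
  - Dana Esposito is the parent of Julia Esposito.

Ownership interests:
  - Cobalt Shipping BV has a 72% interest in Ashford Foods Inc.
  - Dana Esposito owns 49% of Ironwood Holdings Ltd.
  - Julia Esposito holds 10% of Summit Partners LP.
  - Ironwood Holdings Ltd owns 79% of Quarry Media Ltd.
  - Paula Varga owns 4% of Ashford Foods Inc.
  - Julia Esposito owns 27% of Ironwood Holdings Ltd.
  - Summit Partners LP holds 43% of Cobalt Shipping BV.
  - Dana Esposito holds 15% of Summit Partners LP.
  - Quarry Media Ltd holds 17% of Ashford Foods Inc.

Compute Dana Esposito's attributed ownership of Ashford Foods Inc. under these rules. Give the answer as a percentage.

By parent–child attribution (R3), Dana Esposito is treated as also owning Julia Esposito's interest in Ironwood Holdings Ltd, giving 49% + 27% = 76%.
By parent–child attribution (R3), Dana Esposito is treated as also owning Julia Esposito's interest in Summit Partners LP, giving 15% + 10% = 25%.
Chain via Ironwood Holdings Ltd → Quarry Media Ltd (R2): 76% × 79% × 17% = 10.2068% of Ashford Foods Inc.
Chain via Summit Partners LP → Cobalt Shipping BV (R2): 25% × 43% × 72% = 7.74% of Ashford Foods Inc.
Aggregating (R1): 10.2068% + 7.74% = 17.9468%.

17.9468%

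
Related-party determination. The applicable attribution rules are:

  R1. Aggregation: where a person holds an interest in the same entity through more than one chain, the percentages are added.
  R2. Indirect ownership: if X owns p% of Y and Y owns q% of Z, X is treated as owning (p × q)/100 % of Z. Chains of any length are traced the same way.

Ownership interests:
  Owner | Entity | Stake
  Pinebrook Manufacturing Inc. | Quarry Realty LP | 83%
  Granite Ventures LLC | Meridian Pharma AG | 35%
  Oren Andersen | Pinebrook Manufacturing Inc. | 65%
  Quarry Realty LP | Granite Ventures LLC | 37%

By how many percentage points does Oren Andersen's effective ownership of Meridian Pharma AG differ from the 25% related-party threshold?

18.013475

Chain via Pinebrook Manufacturing Inc. → Quarry Realty LP → Granite Ventures LLC (R2): 65% × 83% × 37% × 35% = 6.986525% of Meridian Pharma AG.
6.986525% falls short of the 25% threshold by 18.013475 percentage points.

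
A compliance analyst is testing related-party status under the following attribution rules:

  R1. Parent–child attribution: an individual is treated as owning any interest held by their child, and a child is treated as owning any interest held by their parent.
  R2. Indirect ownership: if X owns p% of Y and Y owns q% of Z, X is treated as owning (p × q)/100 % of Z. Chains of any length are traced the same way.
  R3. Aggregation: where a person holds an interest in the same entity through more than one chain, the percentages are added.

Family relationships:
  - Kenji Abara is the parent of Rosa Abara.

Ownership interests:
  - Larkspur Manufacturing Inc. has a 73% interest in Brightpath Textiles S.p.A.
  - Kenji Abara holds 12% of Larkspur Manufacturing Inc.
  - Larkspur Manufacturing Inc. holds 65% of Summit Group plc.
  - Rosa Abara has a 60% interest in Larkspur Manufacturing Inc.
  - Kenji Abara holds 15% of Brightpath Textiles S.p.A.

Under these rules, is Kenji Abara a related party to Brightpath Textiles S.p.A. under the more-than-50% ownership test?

Yes

By parent–child attribution (R1), Kenji Abara is treated as also owning Rosa Abara's interest in Larkspur Manufacturing Inc, giving 12% + 60% = 72%.
Chain via Larkspur Manufacturing Inc. (R2): 72% × 73% = 52.56% of Brightpath Textiles S.p.A.
Direct interest in Brightpath Textiles S.p.A: 15%.
Aggregating (R3): 52.56% + 15% = 67.56%.
67.56% exceeds the 50% threshold, so Kenji is a related party to Brightpath Textiles S.p.A.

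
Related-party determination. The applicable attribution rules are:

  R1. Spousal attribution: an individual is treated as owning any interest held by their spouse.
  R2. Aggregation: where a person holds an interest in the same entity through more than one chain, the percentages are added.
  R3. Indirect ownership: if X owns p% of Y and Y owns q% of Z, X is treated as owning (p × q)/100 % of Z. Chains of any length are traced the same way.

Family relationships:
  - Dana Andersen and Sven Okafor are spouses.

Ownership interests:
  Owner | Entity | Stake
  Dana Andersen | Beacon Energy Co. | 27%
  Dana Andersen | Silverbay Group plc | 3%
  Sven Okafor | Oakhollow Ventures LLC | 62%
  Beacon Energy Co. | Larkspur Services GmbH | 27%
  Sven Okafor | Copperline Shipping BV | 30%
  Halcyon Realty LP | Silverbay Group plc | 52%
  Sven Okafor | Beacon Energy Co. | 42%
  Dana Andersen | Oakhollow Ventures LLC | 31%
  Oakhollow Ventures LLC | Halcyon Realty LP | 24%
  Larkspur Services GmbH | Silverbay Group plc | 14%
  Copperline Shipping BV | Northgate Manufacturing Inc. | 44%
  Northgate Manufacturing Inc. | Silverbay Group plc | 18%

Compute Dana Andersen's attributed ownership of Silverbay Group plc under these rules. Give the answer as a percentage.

By spousal attribution (R1), Dana Andersen is treated as also owning Sven Okafor's interest in Beacon Energy Co, giving 27% + 42% = 69%.
By spousal attribution (R1), Dana Andersen is treated as also owning Sven Okafor's interest in Oakhollow Ventures LLC, giving 31% + 62% = 93%.
By spousal attribution (R1), Dana Andersen is treated as owning Sven Okafor's 30% interest in Copperline Shipping BV.
Chain via Beacon Energy Co. → Larkspur Services GmbH (R3): 69% × 27% × 14% = 2.6082% of Silverbay Group plc.
Chain via Oakhollow Ventures LLC → Halcyon Realty LP (R3): 93% × 24% × 52% = 11.6064% of Silverbay Group plc.
Direct interest in Silverbay Group plc: 3%.
Chain via Copperline Shipping BV → Northgate Manufacturing Inc. (R3): 30% × 44% × 18% = 2.376% of Silverbay Group plc.
Aggregating (R2): 2.6082% + 11.6064% + 3% + 2.376% = 19.5906%.

19.5906%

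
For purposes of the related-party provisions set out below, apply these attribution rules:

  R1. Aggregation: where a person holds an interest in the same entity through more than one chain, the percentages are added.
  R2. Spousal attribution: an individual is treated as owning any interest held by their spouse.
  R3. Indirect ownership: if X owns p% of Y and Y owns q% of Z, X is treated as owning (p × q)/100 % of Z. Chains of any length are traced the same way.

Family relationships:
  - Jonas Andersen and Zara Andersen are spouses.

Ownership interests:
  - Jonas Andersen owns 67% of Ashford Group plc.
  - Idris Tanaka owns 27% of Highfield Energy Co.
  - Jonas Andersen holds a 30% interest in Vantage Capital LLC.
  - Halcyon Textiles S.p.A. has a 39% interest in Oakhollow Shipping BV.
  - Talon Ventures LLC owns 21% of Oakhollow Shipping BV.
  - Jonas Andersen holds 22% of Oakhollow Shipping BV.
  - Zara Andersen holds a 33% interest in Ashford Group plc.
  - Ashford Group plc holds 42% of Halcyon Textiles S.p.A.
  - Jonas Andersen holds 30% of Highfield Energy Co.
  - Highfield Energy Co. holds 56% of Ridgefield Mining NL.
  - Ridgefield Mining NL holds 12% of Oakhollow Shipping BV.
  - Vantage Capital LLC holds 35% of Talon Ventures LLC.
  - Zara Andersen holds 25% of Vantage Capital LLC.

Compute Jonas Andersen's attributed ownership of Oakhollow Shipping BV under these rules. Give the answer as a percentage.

44.4385%

By spousal attribution (R2), Jonas Andersen is treated as also owning Zara Andersen's interest in Vantage Capital LLC, giving 30% + 25% = 55%.
By spousal attribution (R2), Jonas Andersen is treated as also owning Zara Andersen's interest in Ashford Group plc, giving 67% + 33% = 100%.
Chain via Vantage Capital LLC → Talon Ventures LLC (R3): 55% × 35% × 21% = 4.0425% of Oakhollow Shipping BV.
Chain via Ashford Group plc → Halcyon Textiles S.p.A. (R3): 100% × 42% × 39% = 16.38% of Oakhollow Shipping BV.
Chain via Highfield Energy Co. → Ridgefield Mining NL (R3): 30% × 56% × 12% = 2.016% of Oakhollow Shipping BV.
Direct interest in Oakhollow Shipping BV: 22%.
Aggregating (R1): 4.0425% + 16.38% + 2.016% + 22% = 44.4385%.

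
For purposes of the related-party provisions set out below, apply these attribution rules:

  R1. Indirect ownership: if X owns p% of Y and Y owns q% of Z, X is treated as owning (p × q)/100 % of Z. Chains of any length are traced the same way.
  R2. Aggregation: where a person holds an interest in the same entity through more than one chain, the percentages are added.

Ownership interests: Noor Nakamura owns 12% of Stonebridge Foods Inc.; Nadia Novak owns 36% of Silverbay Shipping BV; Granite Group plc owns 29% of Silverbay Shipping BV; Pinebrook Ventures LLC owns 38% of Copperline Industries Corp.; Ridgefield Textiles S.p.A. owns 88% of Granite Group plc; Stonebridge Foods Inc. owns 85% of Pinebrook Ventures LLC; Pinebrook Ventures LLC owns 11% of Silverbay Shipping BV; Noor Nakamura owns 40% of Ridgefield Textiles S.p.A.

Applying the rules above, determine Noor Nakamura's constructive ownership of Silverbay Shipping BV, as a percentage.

11.33%

Chain via Stonebridge Foods Inc. → Pinebrook Ventures LLC (R1): 12% × 85% × 11% = 1.122% of Silverbay Shipping BV.
Chain via Ridgefield Textiles S.p.A. → Granite Group plc (R1): 40% × 88% × 29% = 10.208% of Silverbay Shipping BV.
Aggregating (R2): 1.122% + 10.208% = 11.33%.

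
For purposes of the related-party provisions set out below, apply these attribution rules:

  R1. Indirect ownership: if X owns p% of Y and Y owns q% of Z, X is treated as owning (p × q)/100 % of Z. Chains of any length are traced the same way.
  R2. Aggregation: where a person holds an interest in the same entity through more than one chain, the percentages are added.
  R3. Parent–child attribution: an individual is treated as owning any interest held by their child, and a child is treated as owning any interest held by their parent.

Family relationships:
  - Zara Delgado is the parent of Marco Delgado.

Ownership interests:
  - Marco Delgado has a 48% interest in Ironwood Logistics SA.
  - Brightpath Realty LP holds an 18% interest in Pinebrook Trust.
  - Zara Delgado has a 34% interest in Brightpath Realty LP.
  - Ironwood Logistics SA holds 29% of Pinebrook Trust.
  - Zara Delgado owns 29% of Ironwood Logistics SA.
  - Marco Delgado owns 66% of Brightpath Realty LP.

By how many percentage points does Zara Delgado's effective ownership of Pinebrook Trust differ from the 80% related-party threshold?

39.67

By parent–child attribution (R3), Zara Delgado is treated as also owning Marco Delgado's interest in Brightpath Realty LP, giving 34% + 66% = 100%.
By parent–child attribution (R3), Zara Delgado is treated as also owning Marco Delgado's interest in Ironwood Logistics SA, giving 29% + 48% = 77%.
Chain via Brightpath Realty LP (R1): 100% × 18% = 18% of Pinebrook Trust.
Chain via Ironwood Logistics SA (R1): 77% × 29% = 22.33% of Pinebrook Trust.
Aggregating (R2): 18% + 22.33% = 40.33%.
40.33% falls short of the 80% threshold by 39.67 percentage points.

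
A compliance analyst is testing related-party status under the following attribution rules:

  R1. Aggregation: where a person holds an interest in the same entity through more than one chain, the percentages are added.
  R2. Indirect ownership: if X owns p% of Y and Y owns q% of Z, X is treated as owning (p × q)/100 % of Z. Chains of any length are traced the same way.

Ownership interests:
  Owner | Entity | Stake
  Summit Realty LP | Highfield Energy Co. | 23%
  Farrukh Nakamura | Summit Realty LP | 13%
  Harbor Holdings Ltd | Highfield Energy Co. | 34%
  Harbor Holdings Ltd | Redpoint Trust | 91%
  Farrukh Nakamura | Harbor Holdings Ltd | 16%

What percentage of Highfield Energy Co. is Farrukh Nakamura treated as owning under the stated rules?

8.43%

Chain via Summit Realty LP (R2): 13% × 23% = 2.99% of Highfield Energy Co.
Chain via Harbor Holdings Ltd (R2): 16% × 34% = 5.44% of Highfield Energy Co.
Aggregating (R1): 2.99% + 5.44% = 8.43%.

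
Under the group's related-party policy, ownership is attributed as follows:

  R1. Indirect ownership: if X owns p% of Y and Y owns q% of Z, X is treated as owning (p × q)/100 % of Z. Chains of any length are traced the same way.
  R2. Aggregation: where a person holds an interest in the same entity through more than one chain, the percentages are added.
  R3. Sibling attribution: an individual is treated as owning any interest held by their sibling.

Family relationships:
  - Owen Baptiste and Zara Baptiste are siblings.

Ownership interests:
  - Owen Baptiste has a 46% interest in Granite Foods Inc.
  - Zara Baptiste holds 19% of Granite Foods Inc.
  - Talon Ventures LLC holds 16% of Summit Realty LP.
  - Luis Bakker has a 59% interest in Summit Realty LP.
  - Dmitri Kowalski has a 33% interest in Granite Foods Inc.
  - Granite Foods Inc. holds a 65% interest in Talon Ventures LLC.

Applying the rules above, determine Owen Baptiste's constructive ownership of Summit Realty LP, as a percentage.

By sibling attribution (R3), Owen Baptiste is treated as also owning Zara Baptiste's interest in Granite Foods Inc, giving 46% + 19% = 65%.
Chain via Granite Foods Inc. → Talon Ventures LLC (R1): 65% × 65% × 16% = 6.76% of Summit Realty LP.

6.76%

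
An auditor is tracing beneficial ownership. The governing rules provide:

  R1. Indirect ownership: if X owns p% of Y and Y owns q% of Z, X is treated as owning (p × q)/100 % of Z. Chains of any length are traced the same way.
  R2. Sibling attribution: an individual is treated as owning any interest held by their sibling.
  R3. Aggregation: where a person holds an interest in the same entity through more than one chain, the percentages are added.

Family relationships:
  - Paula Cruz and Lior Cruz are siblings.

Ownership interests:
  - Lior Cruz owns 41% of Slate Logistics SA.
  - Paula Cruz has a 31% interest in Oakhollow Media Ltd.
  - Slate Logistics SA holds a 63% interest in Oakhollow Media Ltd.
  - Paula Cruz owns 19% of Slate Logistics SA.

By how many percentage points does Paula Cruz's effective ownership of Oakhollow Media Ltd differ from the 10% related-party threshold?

58.8

By sibling attribution (R2), Paula Cruz is treated as also owning Lior Cruz's interest in Slate Logistics SA, giving 19% + 41% = 60%.
Chain via Slate Logistics SA (R1): 60% × 63% = 37.8% of Oakhollow Media Ltd.
Direct interest in Oakhollow Media Ltd: 31%.
Aggregating (R3): 37.8% + 31% = 68.8%.
68.8% exceeds the 10% threshold by 58.8 percentage points.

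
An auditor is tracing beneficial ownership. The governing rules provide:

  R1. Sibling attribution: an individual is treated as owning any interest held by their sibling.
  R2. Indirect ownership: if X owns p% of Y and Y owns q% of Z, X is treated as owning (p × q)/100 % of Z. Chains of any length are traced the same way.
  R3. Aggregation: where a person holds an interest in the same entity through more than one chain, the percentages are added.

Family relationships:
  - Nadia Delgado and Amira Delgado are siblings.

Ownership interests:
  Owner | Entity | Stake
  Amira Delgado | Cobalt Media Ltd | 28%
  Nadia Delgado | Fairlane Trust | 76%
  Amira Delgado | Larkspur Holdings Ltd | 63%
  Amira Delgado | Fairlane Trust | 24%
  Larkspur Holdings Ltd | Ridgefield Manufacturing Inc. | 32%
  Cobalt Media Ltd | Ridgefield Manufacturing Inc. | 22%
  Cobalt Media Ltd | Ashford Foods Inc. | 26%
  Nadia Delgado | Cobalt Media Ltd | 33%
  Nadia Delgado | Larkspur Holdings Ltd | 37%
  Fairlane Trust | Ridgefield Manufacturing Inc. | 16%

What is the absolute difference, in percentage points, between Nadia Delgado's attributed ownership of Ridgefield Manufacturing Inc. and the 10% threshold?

51.42

By sibling attribution (R1), Nadia Delgado is treated as also owning Amira Delgado's interest in Larkspur Holdings Ltd, giving 37% + 63% = 100%.
By sibling attribution (R1), Nadia Delgado is treated as also owning Amira Delgado's interest in Fairlane Trust, giving 76% + 24% = 100%.
By sibling attribution (R1), Nadia Delgado is treated as also owning Amira Delgado's interest in Cobalt Media Ltd, giving 33% + 28% = 61%.
Chain via Larkspur Holdings Ltd (R2): 100% × 32% = 32% of Ridgefield Manufacturing Inc.
Chain via Fairlane Trust (R2): 100% × 16% = 16% of Ridgefield Manufacturing Inc.
Chain via Cobalt Media Ltd (R2): 61% × 22% = 13.42% of Ridgefield Manufacturing Inc.
Aggregating (R3): 32% + 16% + 13.42% = 61.42%.
61.42% exceeds the 10% threshold by 51.42 percentage points.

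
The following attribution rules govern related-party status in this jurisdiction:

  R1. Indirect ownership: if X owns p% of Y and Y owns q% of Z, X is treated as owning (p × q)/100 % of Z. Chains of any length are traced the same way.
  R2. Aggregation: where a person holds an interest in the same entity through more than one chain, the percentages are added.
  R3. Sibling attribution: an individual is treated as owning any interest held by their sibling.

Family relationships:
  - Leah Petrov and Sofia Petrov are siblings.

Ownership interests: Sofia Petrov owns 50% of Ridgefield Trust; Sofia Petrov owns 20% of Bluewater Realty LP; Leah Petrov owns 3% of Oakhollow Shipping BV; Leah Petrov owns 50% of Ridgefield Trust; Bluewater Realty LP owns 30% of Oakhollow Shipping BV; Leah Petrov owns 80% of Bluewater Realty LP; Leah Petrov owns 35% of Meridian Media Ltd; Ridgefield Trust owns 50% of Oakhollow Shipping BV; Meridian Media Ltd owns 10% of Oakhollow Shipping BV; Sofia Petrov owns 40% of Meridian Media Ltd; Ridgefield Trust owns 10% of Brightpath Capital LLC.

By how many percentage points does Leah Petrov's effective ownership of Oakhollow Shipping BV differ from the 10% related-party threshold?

80.5

By sibling attribution (R3), Leah Petrov is treated as also owning Sofia Petrov's interest in Bluewater Realty LP, giving 80% + 20% = 100%.
By sibling attribution (R3), Leah Petrov is treated as also owning Sofia Petrov's interest in Meridian Media Ltd, giving 35% + 40% = 75%.
By sibling attribution (R3), Leah Petrov is treated as also owning Sofia Petrov's interest in Ridgefield Trust, giving 50% + 50% = 100%.
Chain via Bluewater Realty LP (R1): 100% × 30% = 30% of Oakhollow Shipping BV.
Chain via Meridian Media Ltd (R1): 75% × 10% = 7.5% of Oakhollow Shipping BV.
Chain via Ridgefield Trust (R1): 100% × 50% = 50% of Oakhollow Shipping BV.
Direct interest in Oakhollow Shipping BV: 3%.
Aggregating (R2): 30% + 7.5% + 50% + 3% = 90.5%.
90.5% exceeds the 10% threshold by 80.5 percentage points.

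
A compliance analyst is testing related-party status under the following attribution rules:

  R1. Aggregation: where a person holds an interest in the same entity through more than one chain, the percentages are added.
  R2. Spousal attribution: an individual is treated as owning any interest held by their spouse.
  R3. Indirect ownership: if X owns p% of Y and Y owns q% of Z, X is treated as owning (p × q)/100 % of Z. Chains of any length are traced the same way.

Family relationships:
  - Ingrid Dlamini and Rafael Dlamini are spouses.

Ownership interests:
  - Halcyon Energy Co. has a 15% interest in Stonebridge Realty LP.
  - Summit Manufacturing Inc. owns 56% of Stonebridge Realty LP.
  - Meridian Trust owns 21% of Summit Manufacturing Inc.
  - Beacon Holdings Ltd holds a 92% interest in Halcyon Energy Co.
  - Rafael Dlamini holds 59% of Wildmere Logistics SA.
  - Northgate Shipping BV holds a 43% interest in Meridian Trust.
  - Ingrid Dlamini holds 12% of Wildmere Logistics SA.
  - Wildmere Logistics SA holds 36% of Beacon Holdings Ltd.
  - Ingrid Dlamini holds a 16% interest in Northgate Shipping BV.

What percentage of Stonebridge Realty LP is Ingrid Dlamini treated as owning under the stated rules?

By spousal attribution (R2), Ingrid Dlamini is treated as also owning Rafael Dlamini's interest in Wildmere Logistics SA, giving 12% + 59% = 71%.
Chain via Wildmere Logistics SA → Beacon Holdings Ltd → Halcyon Energy Co. (R3): 71% × 36% × 92% × 15% = 3.52728% of Stonebridge Realty LP.
Chain via Northgate Shipping BV → Meridian Trust → Summit Manufacturing Inc. (R3): 16% × 43% × 21% × 56% = 0.809088% of Stonebridge Realty LP.
Aggregating (R1): 3.52728% + 0.809088% = 4.336368%.

4.336368%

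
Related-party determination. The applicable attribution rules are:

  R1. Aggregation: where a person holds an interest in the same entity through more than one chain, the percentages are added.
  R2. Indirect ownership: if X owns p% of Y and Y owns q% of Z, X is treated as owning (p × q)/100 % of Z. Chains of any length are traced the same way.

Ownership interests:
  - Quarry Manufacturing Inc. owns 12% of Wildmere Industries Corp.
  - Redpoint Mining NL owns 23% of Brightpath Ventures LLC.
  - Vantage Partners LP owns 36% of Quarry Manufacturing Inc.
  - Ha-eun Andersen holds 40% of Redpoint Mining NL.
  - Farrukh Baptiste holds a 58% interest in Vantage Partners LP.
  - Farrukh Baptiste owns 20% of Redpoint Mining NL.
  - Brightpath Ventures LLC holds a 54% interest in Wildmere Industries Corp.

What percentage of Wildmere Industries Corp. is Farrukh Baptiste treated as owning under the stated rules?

4.9896%

Chain via Redpoint Mining NL → Brightpath Ventures LLC (R2): 20% × 23% × 54% = 2.484% of Wildmere Industries Corp.
Chain via Vantage Partners LP → Quarry Manufacturing Inc. (R2): 58% × 36% × 12% = 2.5056% of Wildmere Industries Corp.
Aggregating (R1): 2.484% + 2.5056% = 4.9896%.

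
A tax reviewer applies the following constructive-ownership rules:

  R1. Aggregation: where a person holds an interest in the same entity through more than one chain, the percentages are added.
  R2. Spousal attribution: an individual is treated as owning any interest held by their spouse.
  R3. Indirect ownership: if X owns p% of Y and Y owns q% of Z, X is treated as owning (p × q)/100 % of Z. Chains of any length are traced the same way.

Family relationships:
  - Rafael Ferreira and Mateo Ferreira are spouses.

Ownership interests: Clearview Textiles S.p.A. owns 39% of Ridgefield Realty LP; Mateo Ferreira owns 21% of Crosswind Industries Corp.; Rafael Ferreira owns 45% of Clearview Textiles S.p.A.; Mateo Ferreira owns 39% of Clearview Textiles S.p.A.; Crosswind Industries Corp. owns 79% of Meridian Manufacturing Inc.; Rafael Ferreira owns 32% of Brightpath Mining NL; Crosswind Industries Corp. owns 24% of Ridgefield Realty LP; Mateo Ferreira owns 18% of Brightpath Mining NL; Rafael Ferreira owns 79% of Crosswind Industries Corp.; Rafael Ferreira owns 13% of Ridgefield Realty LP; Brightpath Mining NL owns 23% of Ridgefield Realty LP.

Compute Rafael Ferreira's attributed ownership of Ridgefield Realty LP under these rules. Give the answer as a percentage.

By spousal attribution (R2), Rafael Ferreira is treated as also owning Mateo Ferreira's interest in Clearview Textiles S.p.A, giving 45% + 39% = 84%.
By spousal attribution (R2), Rafael Ferreira is treated as also owning Mateo Ferreira's interest in Crosswind Industries Corp, giving 79% + 21% = 100%.
By spousal attribution (R2), Rafael Ferreira is treated as also owning Mateo Ferreira's interest in Brightpath Mining NL, giving 32% + 18% = 50%.
Chain via Clearview Textiles S.p.A. (R3): 84% × 39% = 32.76% of Ridgefield Realty LP.
Chain via Crosswind Industries Corp. (R3): 100% × 24% = 24% of Ridgefield Realty LP.
Chain via Brightpath Mining NL (R3): 50% × 23% = 11.5% of Ridgefield Realty LP.
Direct interest in Ridgefield Realty LP: 13%.
Aggregating (R1): 32.76% + 24% + 11.5% + 13% = 81.26%.

81.26%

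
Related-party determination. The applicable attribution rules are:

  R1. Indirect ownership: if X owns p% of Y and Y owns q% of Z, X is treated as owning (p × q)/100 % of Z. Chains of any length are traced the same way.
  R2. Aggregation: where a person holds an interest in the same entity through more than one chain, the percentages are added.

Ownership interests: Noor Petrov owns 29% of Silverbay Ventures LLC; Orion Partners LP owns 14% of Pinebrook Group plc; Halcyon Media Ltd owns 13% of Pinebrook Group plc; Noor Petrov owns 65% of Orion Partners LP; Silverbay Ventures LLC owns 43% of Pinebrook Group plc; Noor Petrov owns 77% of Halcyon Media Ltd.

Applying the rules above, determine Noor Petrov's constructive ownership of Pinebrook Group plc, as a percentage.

Chain via Silverbay Ventures LLC (R1): 29% × 43% = 12.47% of Pinebrook Group plc.
Chain via Orion Partners LP (R1): 65% × 14% = 9.1% of Pinebrook Group plc.
Chain via Halcyon Media Ltd (R1): 77% × 13% = 10.01% of Pinebrook Group plc.
Aggregating (R2): 12.47% + 9.1% + 10.01% = 31.58%.

31.58%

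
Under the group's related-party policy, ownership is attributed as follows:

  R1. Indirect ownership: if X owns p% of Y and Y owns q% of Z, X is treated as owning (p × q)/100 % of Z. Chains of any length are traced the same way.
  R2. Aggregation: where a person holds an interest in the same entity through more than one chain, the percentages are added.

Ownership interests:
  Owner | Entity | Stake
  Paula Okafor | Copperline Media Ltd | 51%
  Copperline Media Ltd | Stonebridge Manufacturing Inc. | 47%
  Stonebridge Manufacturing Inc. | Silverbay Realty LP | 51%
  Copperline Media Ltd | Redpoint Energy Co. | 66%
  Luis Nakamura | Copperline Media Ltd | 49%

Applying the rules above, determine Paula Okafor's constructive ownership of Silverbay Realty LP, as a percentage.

12.2247%

Chain via Copperline Media Ltd → Stonebridge Manufacturing Inc. (R1): 51% × 47% × 51% = 12.2247% of Silverbay Realty LP.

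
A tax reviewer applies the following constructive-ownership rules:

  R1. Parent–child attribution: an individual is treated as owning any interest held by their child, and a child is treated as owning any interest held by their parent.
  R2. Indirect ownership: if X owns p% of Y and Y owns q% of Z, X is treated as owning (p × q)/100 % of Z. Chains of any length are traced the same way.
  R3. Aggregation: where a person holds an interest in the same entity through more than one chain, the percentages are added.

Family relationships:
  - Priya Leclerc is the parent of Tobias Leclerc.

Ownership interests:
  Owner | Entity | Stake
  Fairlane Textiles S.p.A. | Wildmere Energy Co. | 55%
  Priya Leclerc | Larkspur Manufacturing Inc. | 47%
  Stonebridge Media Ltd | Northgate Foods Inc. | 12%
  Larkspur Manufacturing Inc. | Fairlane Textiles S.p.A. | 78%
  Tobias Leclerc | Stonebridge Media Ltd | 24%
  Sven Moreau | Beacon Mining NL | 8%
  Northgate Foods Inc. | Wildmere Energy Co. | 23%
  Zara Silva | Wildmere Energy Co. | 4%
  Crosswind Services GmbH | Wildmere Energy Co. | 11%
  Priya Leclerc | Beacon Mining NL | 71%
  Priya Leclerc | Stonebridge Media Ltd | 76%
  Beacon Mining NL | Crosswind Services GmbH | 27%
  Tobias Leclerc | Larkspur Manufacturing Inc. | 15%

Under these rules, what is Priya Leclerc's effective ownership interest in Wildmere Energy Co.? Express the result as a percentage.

31.4667%

By parent–child attribution (R1), Priya Leclerc is treated as also owning Tobias Leclerc's interest in Larkspur Manufacturing Inc, giving 47% + 15% = 62%.
By parent–child attribution (R1), Priya Leclerc is treated as also owning Tobias Leclerc's interest in Stonebridge Media Ltd, giving 76% + 24% = 100%.
Chain via Beacon Mining NL → Crosswind Services GmbH (R2): 71% × 27% × 11% = 2.1087% of Wildmere Energy Co.
Chain via Larkspur Manufacturing Inc. → Fairlane Textiles S.p.A. (R2): 62% × 78% × 55% = 26.598% of Wildmere Energy Co.
Chain via Stonebridge Media Ltd → Northgate Foods Inc. (R2): 100% × 12% × 23% = 2.76% of Wildmere Energy Co.
Aggregating (R3): 2.1087% + 26.598% + 2.76% = 31.4667%.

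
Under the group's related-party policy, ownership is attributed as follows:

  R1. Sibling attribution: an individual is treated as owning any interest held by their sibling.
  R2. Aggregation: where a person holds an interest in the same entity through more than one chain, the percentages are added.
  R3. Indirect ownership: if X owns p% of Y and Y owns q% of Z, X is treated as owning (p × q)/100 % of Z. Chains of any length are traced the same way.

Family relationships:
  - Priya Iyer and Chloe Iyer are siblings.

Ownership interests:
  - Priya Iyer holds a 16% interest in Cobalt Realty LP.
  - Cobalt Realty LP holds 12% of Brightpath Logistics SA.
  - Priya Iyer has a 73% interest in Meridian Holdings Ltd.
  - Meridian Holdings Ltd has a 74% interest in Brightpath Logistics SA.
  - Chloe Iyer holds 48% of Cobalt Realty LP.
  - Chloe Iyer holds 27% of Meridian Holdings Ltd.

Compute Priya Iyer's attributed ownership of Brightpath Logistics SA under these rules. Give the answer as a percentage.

By sibling attribution (R1), Priya Iyer is treated as also owning Chloe Iyer's interest in Cobalt Realty LP, giving 16% + 48% = 64%.
By sibling attribution (R1), Priya Iyer is treated as also owning Chloe Iyer's interest in Meridian Holdings Ltd, giving 73% + 27% = 100%.
Chain via Cobalt Realty LP (R3): 64% × 12% = 7.68% of Brightpath Logistics SA.
Chain via Meridian Holdings Ltd (R3): 100% × 74% = 74% of Brightpath Logistics SA.
Aggregating (R2): 7.68% + 74% = 81.68%.

81.68%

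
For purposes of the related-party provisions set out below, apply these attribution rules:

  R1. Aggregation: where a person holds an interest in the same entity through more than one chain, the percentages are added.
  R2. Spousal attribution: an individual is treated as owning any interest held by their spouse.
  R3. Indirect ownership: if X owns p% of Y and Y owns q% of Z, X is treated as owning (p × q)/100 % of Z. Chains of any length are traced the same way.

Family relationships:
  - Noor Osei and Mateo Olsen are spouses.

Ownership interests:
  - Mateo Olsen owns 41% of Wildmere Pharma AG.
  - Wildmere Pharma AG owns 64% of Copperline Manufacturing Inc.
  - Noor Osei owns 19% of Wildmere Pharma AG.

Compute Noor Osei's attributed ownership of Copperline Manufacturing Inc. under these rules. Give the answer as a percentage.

38.4%

By spousal attribution (R2), Noor Osei is treated as also owning Mateo Olsen's interest in Wildmere Pharma AG, giving 19% + 41% = 60%.
Chain via Wildmere Pharma AG (R3): 60% × 64% = 38.4% of Copperline Manufacturing Inc.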